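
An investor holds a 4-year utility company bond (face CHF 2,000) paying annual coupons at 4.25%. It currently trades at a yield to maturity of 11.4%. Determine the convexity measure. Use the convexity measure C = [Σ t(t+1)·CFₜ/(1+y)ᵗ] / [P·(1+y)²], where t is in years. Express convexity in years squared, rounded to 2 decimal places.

With y = 0.114:
  t   CF        PV=CF/(1+0.114)^t    t·PV        t(t+1)·PV
  1        85.00        76.3016        76.3016         152.6032
  2        85.00        68.4934       136.9867         410.9602
  3        85.00        61.4842       184.4525         737.8101
  4     2,085.00     1,353.8336     5,415.3345      27,076.6725
  Σ                  1,560.1128     5,813.0754      28,378.0460
P = 1,560.1128.
Convexity = Σ t(t+1)·PV / [P·(1+y)²] = 28,378.0460 / (1,560.1128 × 1.240996) = 14.65737.

14.66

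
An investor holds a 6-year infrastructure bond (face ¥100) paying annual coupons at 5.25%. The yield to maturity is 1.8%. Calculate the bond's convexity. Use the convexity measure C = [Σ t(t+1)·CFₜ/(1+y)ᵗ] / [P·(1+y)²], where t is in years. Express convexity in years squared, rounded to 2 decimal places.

34.85

With y = 0.018:
  t   CF        PV=CF/(1+0.018)^t    t·PV        t(t+1)·PV
  1         5.25         5.1572         5.1572          10.3143
  2         5.25         5.0660        10.1320          30.3959
  3         5.25         4.9764        14.9292          59.7169
  4         5.25         4.8884        19.5537          97.7683
  5         5.25         4.8020        24.0099         144.0594
  6       105.25        94.5661       567.3965       3,971.7758
  Σ                    119.4560       641.1785       4,314.0307
P = 119.4560.
Convexity = Σ t(t+1)·PV / [P·(1+y)²] = 4,314.0307 / (119.4560 × 1.036324) = 34.84813.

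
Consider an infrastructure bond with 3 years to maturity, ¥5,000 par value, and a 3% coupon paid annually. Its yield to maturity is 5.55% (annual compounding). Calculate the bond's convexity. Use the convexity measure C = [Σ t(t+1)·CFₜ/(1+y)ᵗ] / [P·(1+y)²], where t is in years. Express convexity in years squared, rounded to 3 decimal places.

With y = 0.0555:
  t   CF        PV=CF/(1+0.0555)^t    t·PV        t(t+1)·PV
  1       150.00       142.1127       142.1127         284.2255
  2       150.00       134.6402       269.2804         807.8413
  3     5,150.00     4,379.5805    13,138.7416      52,554.9663
  Σ                  4,656.3335    13,550.1347      53,647.0331
P = 4,656.3335.
Convexity = Σ t(t+1)·PV / [P·(1+y)²] = 53,647.0331 / (4,656.3335 × 1.114080) = 10.34154.

10.342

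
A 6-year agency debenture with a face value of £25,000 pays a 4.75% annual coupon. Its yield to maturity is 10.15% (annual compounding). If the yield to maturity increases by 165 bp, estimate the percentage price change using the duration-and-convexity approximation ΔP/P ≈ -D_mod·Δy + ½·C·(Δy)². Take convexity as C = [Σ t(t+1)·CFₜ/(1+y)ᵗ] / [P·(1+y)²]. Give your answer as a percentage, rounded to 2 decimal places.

-7.47%

With y = 0.1015:
  t   CF        PV=CF/(1+0.1015)^t    t·PV        t(t+1)·PV
  1     1,187.50     1,078.0754     1,078.0754       2,156.1507
  2     1,187.50       978.7339     1,957.4677       5,872.4032
  3     1,187.50       888.5464     2,665.6392      10,662.5569
  4     1,187.50       806.6695     3,226.6778      16,133.3891
  5     1,187.50       732.3372     3,661.6861      21,970.1168
  6    26,187.50    14,661.7912    87,970.7474     615,795.2318
  Σ                 19,146.1535   100,560.2936     672,589.8485
P = 19,146.1535; D_Mac = 5.25225 yrs; D_mod = 4.76827 yrs; C = 28.95341.
Duration effect: -4.76827 × (+0.0165) = -0.078676
Convexity effect: 0.5 × 28.95341 × (0.0165)² = +0.0039413
ΔP/P ≈ -0.078676 + 0.0039413 = -0.074735 = -7.4735%.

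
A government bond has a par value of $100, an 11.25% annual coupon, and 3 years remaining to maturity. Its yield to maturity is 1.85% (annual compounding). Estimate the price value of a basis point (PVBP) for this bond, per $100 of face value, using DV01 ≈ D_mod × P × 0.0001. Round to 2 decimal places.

$0.03

Periodic yield y = 0.0185.
  t   CF        PV=CF/(1+0.0185)^t    t·PV
  1        11.25        11.0457        11.0457
  2        11.25        10.8450        21.6900
  3       111.25       105.2972       315.8917
  Σ                    127.1879       348.6274
P = 127.1879; D_Mac = 2.74104 yrs; D_mod = 2.69125 yrs.
DV01 ≈ 2.69125 × 127.1879 × 0.0001 = 0.034229.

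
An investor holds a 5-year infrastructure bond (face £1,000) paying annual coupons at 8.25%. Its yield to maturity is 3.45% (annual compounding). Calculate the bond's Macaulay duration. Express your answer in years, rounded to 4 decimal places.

4.3662 years

Periodic yield y = 0.0345. Discount each cash flow and weight by its year:
  t   CF        PV=CF/(1+0.0345)^t    t·PV
  1        82.50        79.7487        79.7487
  2        82.50        77.0891       154.1782
  3        82.50        74.5182       223.5547
  4        82.50        72.0331       288.1323
  5     1,082.50       913.6407     4,568.2034
  Σ                  1,217.0297     5,313.8172
Price P = Σ PV = 1,217.0297.
Macaulay duration = Σ(t·PV) / P = 5,313.8172 / 1,217.0297 = 4.36622 years.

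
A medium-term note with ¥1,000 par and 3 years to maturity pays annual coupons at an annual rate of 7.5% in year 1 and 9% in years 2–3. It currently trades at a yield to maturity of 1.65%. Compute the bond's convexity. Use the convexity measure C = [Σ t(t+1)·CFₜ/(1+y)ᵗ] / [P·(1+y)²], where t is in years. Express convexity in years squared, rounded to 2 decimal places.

10.60

With y = 0.0165:
  t   CF        PV=CF/(1+0.0165)^t    t·PV        t(t+1)·PV
  1        75.00        73.7826        73.7826         147.5652
  2        90.00        87.1019       174.2038         522.6115
  3     1,090.00     1,037.7777     3,113.3332      12,453.3328
  Σ                  1,198.6622     3,361.3196      13,123.5095
P = 1,198.6622.
Convexity = Σ t(t+1)·PV / [P·(1+y)²] = 13,123.5095 / (1,198.6622 × 1.033272) = 10.59591.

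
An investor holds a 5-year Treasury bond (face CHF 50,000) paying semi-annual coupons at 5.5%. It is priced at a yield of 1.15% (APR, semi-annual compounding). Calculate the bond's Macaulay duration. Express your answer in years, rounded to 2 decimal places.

Periodic yield y = 0.00575. Discount each cash flow and weight by its period:
  t   CF        PV=CF/(1+0.00575)^t    t·PV
  1     1,375.00     1,367.1390     1,367.1390
  2     1,375.00     1,359.3228     2,718.6457
  3     1,375.00     1,351.5514     4,054.6543
  4     1,375.00     1,343.8244     5,375.2977
  5     1,375.00     1,336.1416     6,680.7081
  6     1,375.00     1,328.5027     7,971.0164
  7     1,375.00     1,320.9075     9,246.3526
  8     1,375.00     1,313.3557    10,506.8457
  9     1,375.00     1,305.8471    11,752.6238
  10   51,375.00    48,512.2505   485,122.5053
  Σ                 60,538.8429   544,795.7886
Price P = Σ PV = 60,538.8429.
Macaulay duration = Σ(t·PV) / P = 544,795.7886 / 60,538.8429 = 8.99911 half-year periods.
In years: 8.99911 / 2 = 4.49956 years.

4.50 years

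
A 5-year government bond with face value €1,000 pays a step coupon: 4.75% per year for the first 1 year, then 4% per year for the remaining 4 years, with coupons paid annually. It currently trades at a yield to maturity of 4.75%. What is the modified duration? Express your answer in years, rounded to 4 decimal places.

Periodic yield y = 0.0475. First find Macaulay duration:
  t   CF        PV=CF/(1+0.0475)^t    t·PV
  1        47.50        45.3461        45.3461
  2        40.00        36.4546        72.9091
  3        40.00        34.8015       104.4045
  4        40.00        33.2234       132.8935
  5     1,040.00       824.6377     4,123.1885
  Σ                    974.4632     4,478.7417
P = 974.4632; Macaulay duration = 4,478.7417 / 974.4632 = 4.59611 years.
Modified duration = D_Mac / (1 + y) = 4.59611 / 1.0475 = 4.38770 years.

4.3877 years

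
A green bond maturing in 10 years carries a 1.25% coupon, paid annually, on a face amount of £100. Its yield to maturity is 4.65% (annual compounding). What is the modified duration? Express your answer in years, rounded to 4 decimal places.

Periodic yield y = 0.0465. First find Macaulay duration:
  t   CF        PV=CF/(1+0.0465)^t    t·PV
  1         1.25         1.1945         1.1945
  2         1.25         1.1414         2.2828
  3         1.25         1.0907         3.2720
  4         1.25         1.0422         4.1688
  5         1.25         0.9959         4.9795
  6         1.25         0.9516         5.7099
  7         1.25         0.9094         6.3655
  8         1.25         0.8690         6.9516
  9         1.25         0.8303         7.4731
  10      101.25        64.2692       642.6917
  Σ                     73.2941       685.0893
P = 73.2941; Macaulay duration = 685.0893 / 73.2941 = 9.34713 years.
Modified duration = D_Mac / (1 + y) = 9.34713 / 1.0465 = 8.93180 years.

8.9318 years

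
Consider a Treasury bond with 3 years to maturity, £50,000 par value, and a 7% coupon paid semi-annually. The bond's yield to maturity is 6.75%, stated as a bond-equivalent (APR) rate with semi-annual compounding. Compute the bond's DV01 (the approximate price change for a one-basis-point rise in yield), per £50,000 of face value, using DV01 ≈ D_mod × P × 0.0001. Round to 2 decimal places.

Periodic yield y = 0.03375.
  t   CF        PV=CF/(1+0.03375)^t    t·PV
  1     1,750.00     1,692.8658     1,692.8658
  2     1,750.00     1,637.5969     3,275.1938
  3     1,750.00     1,584.1324     4,752.3972
  4     1,750.00     1,532.4135     6,129.6538
  5     1,750.00     1,482.3830     7,411.9152
  6    51,750.00    42,405.0148   254,430.0886
  Σ                 50,334.4063   277,692.1144
P = 50,334.4063; D_Mac = 5.51694 half-year periods = 2.75847 yrs; D_mod = 2.66841 yrs.
DV01 ≈ 2.66841 × 50,334.4063 × 0.0001 = 13.431299.

£13.43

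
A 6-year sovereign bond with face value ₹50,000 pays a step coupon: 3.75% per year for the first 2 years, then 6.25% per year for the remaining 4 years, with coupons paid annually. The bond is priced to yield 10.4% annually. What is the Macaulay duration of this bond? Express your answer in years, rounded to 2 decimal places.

5.29 years

Periodic yield y = 0.104. Discount each cash flow and weight by its year:
  t   CF        PV=CF/(1+0.104)^t    t·PV
  1     1,875.00     1,698.3696     1,698.3696
  2     1,875.00     1,538.3782     3,076.7565
  3     3,125.00     2,322.4309     6,967.2927
  4     3,125.00     2,103.6512     8,414.6047
  5     3,125.00     1,905.4811     9,527.4057
  6    53,125.00    29,341.6480   176,049.8880
  Σ                 38,909.9590   205,734.3171
Price P = Σ PV = 38,909.9590.
Macaulay duration = Σ(t·PV) / P = 205,734.3171 / 38,909.9590 = 5.28745 years.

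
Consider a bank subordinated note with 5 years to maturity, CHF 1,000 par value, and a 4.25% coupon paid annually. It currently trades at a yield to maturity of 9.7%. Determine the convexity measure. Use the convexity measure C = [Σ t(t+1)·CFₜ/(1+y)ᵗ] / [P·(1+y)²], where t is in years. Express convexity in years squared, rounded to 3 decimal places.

With y = 0.097:
  t   CF        PV=CF/(1+0.097)^t    t·PV        t(t+1)·PV
  1        42.50        38.7420        38.7420          77.4840
  2        42.50        35.3163        70.6327         211.8980
  3        42.50        32.1936        96.5807         386.3228
  4        42.50        29.3469       117.3877         586.9383
  5     1,042.50       656.2101     3,281.0506      19,686.3037
  Σ                    791.8090     3,604.3937      20,948.9468
P = 791.8090.
Convexity = Σ t(t+1)·PV / [P·(1+y)²] = 20,948.9468 / (791.8090 × 1.203409) = 21.98510.

21.985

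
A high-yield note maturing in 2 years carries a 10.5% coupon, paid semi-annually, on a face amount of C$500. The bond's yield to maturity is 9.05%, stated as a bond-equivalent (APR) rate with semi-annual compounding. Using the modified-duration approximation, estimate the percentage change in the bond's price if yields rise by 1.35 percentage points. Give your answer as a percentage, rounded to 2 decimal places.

-2.40%

Periodic yield y = 0.04525. Modified duration first:
  t   CF        PV=CF/(1+0.04525)^t    t·PV
  1        26.25        25.1136        25.1136
  2        26.25        24.0264        48.0528
  3        26.25        22.9863        68.9589
  4       526.25       440.8709     1,763.4835
  Σ                    512.9972     1,905.6088
P = 512.9972; D_Mac = 3.71466 half-year periods = 1.85733 yrs; D_mod = 1.85733/(1+0.04525) = 1.77692 yrs.
ΔP/P ≈ -D_mod · Δy = -1.77692 × (+0.0135) = -0.023988 = -2.3988%.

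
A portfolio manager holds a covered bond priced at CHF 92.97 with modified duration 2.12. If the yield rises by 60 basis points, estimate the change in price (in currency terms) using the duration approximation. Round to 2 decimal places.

Duration approximation: ΔP/P ≈ -D_mod · Δy = -2.12 × (+0.006) = -0.012720.
ΔP ≈ 92.97 × (-0.012720) = -1.1825784.

-CHF 1.18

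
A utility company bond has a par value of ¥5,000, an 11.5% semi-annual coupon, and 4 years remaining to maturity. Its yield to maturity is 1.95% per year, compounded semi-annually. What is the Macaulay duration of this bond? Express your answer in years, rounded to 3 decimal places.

Periodic yield y = 0.00975. Discount each cash flow and weight by its period:
  t   CF        PV=CF/(1+0.00975)^t    t·PV
  1       287.50       284.7239       284.7239
  2       287.50       281.9747       563.9494
  3       287.50       279.2520       837.7559
  4       287.50       276.5556     1,106.2223
  5       287.50       273.8852     1,369.4259
  6       287.50       271.2406     1,627.4435
  7       287.50       268.6215     1,880.3507
  8     5,287.50     4,892.5975    39,140.7797
  Σ                  6,828.8509    46,810.6514
Price P = Σ PV = 6,828.8509.
Macaulay duration = Σ(t·PV) / P = 46,810.6514 / 6,828.8509 = 6.85484 half-year periods.
In years: 6.85484 / 2 = 3.42742 years.

3.427 years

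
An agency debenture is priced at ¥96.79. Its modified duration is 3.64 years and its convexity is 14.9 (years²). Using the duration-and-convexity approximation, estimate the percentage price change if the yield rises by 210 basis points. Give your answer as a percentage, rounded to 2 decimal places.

-7.32%

Duration effect: -D_mod·Δy = -3.64 × (+0.021) = -0.076440
Convexity effect: ½·C·(Δy)² = 0.5 × 14.9 × (0.021)² = +0.00328545
ΔP/P ≈ -0.076440 + 0.00328545 = -0.07315455
= -7.315455%.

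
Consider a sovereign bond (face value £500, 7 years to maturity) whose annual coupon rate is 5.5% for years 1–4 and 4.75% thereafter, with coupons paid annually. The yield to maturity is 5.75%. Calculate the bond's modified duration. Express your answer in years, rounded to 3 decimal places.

Periodic yield y = 0.0575. First find Macaulay duration:
  t   CF        PV=CF/(1+0.0575)^t    t·PV
  1        27.50        26.0047        26.0047
  2        27.50        24.5908        49.1815
  3        27.50        23.2537        69.7610
  4        27.50        21.9893        87.9572
  5        23.75        17.9582        89.7908
  6        23.75        16.9817       101.8902
  7       523.75       354.1289     2,478.9025
  Σ                    484.9072     2,903.4879
P = 484.9072; Macaulay duration = 2,903.4879 / 484.9072 = 5.98772 years.
Modified duration = D_Mac / (1 + y) = 5.98772 / 1.0575 = 5.66214 years.

5.662 years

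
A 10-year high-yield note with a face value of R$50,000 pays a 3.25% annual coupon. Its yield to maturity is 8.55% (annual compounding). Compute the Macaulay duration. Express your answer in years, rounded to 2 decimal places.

8.32 years

Periodic yield y = 0.0855. Discount each cash flow and weight by its year:
  t   CF        PV=CF/(1+0.0855)^t    t·PV
  1     1,625.00     1,497.0060     1,497.0060
  2     1,625.00     1,379.0935     2,758.1870
  3     1,625.00     1,270.4684     3,811.4053
  4     1,625.00     1,170.3993     4,681.5972
  5     1,625.00     1,078.2122     5,391.0608
  6     1,625.00       993.2862     5,959.7172
  7     1,625.00       915.0495     6,405.3462
  8     1,625.00       842.9751     6,743.8007
  9     1,625.00       776.5777     6,989.1993
  10   51,625.00    22,728.0296   227,280.2962
  Σ                 32,651.0975   271,517.6160
Price P = Σ PV = 32,651.0975.
Macaulay duration = Σ(t·PV) / P = 271,517.6160 / 32,651.0975 = 8.31573 years.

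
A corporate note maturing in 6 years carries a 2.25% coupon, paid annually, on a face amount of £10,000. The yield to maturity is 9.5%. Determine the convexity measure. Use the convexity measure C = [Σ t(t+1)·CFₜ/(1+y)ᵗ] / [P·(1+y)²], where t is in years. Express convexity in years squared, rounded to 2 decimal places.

31.93

With y = 0.095:
  t   CF        PV=CF/(1+0.095)^t    t·PV        t(t+1)·PV
  1       225.00       205.4795       205.4795         410.9589
  2       225.00       187.6525       375.3049       1,125.9148
  3       225.00       171.3721       514.1163       2,056.4654
  4       225.00       156.5042       626.0169       3,130.0843
  5       225.00       142.9262       714.6311       4,287.7867
  6    10,225.00     5,931.6921    35,590.1528     249,131.0693
  Σ                  6,795.6266    38,025.7015     260,142.2794
P = 6,795.6266.
Convexity = Σ t(t+1)·PV / [P·(1+y)²] = 260,142.2794 / (6,795.6266 × 1.199025) = 31.92664.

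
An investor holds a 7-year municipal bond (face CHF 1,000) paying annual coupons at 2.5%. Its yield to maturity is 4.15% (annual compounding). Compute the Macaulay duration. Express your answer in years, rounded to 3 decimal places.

Periodic yield y = 0.0415. Discount each cash flow and weight by its year:
  t   CF        PV=CF/(1+0.0415)^t    t·PV
  1        25.00        24.0038        24.0038
  2        25.00        23.0474        46.0947
  3        25.00        22.1290        66.3871
  4        25.00        21.2473        84.9890
  5        25.00        20.4006       102.0032
  6        25.00        19.5877       117.5264
  7     1,025.00       771.0969     5,397.6782
  Σ                    901.5127     5,838.6825
Price P = Σ PV = 901.5127.
Macaulay duration = Σ(t·PV) / P = 5,838.6825 / 901.5127 = 6.47654 years.

6.477 years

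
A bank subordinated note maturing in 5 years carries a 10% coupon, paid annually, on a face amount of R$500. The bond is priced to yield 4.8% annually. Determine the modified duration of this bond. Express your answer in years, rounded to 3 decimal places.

4.062 years

Periodic yield y = 0.048. First find Macaulay duration:
  t   CF        PV=CF/(1+0.048)^t    t·PV
  1        50.00        47.7099        47.7099
  2        50.00        45.5247        91.0495
  3        50.00        43.4396       130.3189
  4        50.00        41.4500       165.8001
  5       550.00       435.0671     2,175.3357
  Σ                    613.1915     2,610.2141
P = 613.1915; Macaulay duration = 2,610.2141 / 613.1915 = 4.25677 years.
Modified duration = D_Mac / (1 + y) = 4.25677 / 1.048 = 4.06180 years.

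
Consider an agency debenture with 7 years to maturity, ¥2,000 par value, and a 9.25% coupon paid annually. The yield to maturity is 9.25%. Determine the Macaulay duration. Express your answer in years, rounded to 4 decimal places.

Periodic yield y = 0.0925. Discount each cash flow and weight by its year:
  t   CF        PV=CF/(1+0.0925)^t    t·PV
  1       185.00       169.3364       169.3364
  2       185.00       154.9990       309.9980
  3       185.00       141.8755       425.6265
  4       185.00       129.8632       519.4526
  5       185.00       118.8679       594.3394
  6       185.00       108.8035       652.8213
  7     2,185.00     1,176.2546     8,233.7820
  Σ                  2,000.0000    10,905.3561
Price P = Σ PV = 2,000.0000.
Macaulay duration = Σ(t·PV) / P = 10,905.3561 / 2,000.0000 = 5.45268 years.

5.4527 years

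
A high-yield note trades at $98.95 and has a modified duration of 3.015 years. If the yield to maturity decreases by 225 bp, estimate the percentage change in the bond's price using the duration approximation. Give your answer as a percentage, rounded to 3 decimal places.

+6.784%

Duration approximation: ΔP/P ≈ -D_mod · Δy = -3.015 × (-0.0225) = +0.0678375.
As a percentage: +6.78375%.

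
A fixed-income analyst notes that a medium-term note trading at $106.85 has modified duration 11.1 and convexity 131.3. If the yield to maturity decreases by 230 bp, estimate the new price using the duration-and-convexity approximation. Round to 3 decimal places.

$137.840

Duration effect: -D_mod·Δy = -11.1 × (-0.023) = +0.255300
Convexity effect: ½·C·(Δy)² = 0.5 × 131.3 × (-0.023)² = +0.03472885
ΔP/P ≈ +0.255300 + 0.03472885 = +0.29002885
New price ≈ 106.85 × (1 + 0.29002885) = 137.8395826225.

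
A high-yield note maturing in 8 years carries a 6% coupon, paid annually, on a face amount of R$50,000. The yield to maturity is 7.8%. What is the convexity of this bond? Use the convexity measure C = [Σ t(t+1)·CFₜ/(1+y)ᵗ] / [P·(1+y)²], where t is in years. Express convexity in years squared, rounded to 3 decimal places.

46.651

With y = 0.078:
  t   CF        PV=CF/(1+0.078)^t    t·PV        t(t+1)·PV
  1     3,000.00     2,782.9314     2,782.9314       5,565.8627
  2     3,000.00     2,581.5690     5,163.1379      15,489.4138
  3     3,000.00     2,394.7764     7,184.3292      28,737.3170
  4     3,000.00     2,221.4995     8,885.9978      44,429.9891
  5     3,000.00     2,060.7602    10,303.8008      61,822.8049
  6     3,000.00     1,911.6514    11,469.9081      80,289.3570
  7     3,000.00     1,773.3315    12,413.3205      99,306.5640
  8    53,000.00    29,062.0190   232,496.1522   2,092,465.3701
  Σ                 44,788.5383   290,699.5781   2,428,106.6787
P = 44,788.5383.
Convexity = Σ t(t+1)·PV / [P·(1+y)²] = 2,428,106.6787 / (44,788.5383 × 1.162084) = 46.65126.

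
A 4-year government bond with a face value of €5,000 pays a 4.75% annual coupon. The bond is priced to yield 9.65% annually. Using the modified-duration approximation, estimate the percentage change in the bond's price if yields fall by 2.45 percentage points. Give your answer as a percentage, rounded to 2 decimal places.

Periodic yield y = 0.0965. Modified duration first:
  t   CF        PV=CF/(1+0.0965)^t    t·PV
  1       237.50       216.5983       216.5983
  2       237.50       197.5360       395.0721
  3       237.50       180.1514       540.4543
  4     5,237.50     3,623.1765    14,492.7060
  Σ                  4,217.4622    15,644.8307
P = 4,217.4622; D_Mac = 3.70954 yrs; D_mod = 3.70954/(1+0.0965) = 3.38307 yrs.
ΔP/P ≈ -D_mod · Δy = -3.38307 × (-0.0245) = +0.082885 = +8.2885%.

+8.29%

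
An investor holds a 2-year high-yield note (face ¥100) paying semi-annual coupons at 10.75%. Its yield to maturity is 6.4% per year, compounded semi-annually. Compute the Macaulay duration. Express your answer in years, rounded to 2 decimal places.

1.86 years

Periodic yield y = 0.032. Discount each cash flow and weight by its period:
  t   CF        PV=CF/(1+0.032)^t    t·PV
  1        5.375         5.2083         5.2083
  2        5.375         5.0468        10.0937
  3        5.375         4.8903        14.6710
  4      105.375        92.9007       371.6026
  Σ                    108.0462       401.5757
Price P = Σ PV = 108.0462.
Macaulay duration = Σ(t·PV) / P = 401.5757 / 108.0462 = 3.71670 half-year periods.
In years: 3.71670 / 2 = 1.85835 years.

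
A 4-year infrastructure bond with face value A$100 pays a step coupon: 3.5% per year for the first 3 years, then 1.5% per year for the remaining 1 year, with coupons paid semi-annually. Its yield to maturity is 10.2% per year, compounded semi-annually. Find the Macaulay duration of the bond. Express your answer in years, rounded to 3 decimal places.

3.730 years

Periodic yield y = 0.051. Discount each cash flow and weight by its period:
  t   CF        PV=CF/(1+0.051)^t    t·PV
  1         1.75         1.6651         1.6651
  2         1.75         1.5843         3.1686
  3         1.75         1.5074         4.5222
  4         1.75         1.4343         5.7370
  5         1.75         1.3647         6.8233
  6         1.75         1.2984         7.7906
  7         0.75         0.5295         3.7063
  8       100.75        67.6742       541.3938
  Σ                     77.0578       574.8070
Price P = Σ PV = 77.0578.
Macaulay duration = Σ(t·PV) / P = 574.8070 / 77.0578 = 7.45942 half-year periods.
In years: 7.45942 / 2 = 3.72971 years.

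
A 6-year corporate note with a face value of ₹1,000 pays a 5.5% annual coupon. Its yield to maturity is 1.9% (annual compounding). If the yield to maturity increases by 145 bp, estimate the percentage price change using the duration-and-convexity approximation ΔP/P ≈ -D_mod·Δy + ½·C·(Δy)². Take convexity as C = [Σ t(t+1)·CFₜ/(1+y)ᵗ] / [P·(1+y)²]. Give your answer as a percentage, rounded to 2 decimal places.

-7.24%

With y = 0.019:
  t   CF        PV=CF/(1+0.019)^t    t·PV        t(t+1)·PV
  1        55.00        53.9745        53.9745         107.9490
  2        55.00        52.9681       105.9362         317.8085
  3        55.00        51.9805       155.9414         623.7655
  4        55.00        51.0112       204.0450       1,020.2250
  5        55.00        50.0601       250.3005       1,501.8032
  6     1,055.00       942.3394     5,654.0365      39,578.2553
  Σ                  1,202.3338     6,424.2341      43,149.8066
P = 1,202.3338; D_Mac = 5.34314 yrs; D_mod = 5.24351 yrs; C = 34.56252.
Duration effect: -5.24351 × (+0.0145) = -0.076031
Convexity effect: 0.5 × 34.56252 × (0.0145)² = +0.0036334
ΔP/P ≈ -0.076031 + 0.0036334 = -0.072398 = -7.2398%.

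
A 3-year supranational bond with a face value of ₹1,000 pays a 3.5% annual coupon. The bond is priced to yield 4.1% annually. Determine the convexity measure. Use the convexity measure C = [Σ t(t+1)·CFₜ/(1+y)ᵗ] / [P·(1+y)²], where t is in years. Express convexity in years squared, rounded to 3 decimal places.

10.576

With y = 0.041:
  t   CF        PV=CF/(1+0.041)^t    t·PV        t(t+1)·PV
  1        35.00        33.6215        33.6215          67.2430
  2        35.00        32.2973        64.5947         193.7840
  3     1,035.00       917.4622     2,752.3865      11,009.5459
  Σ                    983.3810     2,850.6027      11,270.5729
P = 983.3810.
Convexity = Σ t(t+1)·PV / [P·(1+y)²] = 11,270.5729 / (983.3810 × 1.083681) = 10.57603.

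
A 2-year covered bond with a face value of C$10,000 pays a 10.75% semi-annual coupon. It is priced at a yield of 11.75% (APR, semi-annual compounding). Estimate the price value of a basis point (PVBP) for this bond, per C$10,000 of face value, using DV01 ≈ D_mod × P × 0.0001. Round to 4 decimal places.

Periodic yield y = 0.05875.
  t   CF        PV=CF/(1+0.05875)^t    t·PV
  1       537.50       507.6741       507.6741
  2       537.50       479.5033       959.0066
  3       537.50       452.8957     1,358.6871
  4    10,537.50     8,386.1745    33,544.6979
  Σ                  9,826.2477    36,370.0658
P = 9,826.2477; D_Mac = 3.70132 half-year periods = 1.85066 yrs; D_mod = 1.74797 yrs.
DV01 ≈ 1.74797 × 9,826.2477 × 0.0001 = 1.717595.

C$1.7176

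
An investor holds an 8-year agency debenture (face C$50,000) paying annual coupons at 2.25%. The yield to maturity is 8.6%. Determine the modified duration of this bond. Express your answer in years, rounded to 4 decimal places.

6.6554 years

Periodic yield y = 0.086. First find Macaulay duration:
  t   CF        PV=CF/(1+0.086)^t    t·PV
  1     1,125.00     1,035.9116     1,035.9116
  2     1,125.00       953.8781     1,907.7562
  3     1,125.00       878.3408     2,635.0223
  4     1,125.00       808.7852     3,235.1410
  5     1,125.00       744.7378     3,723.6890
  6     1,125.00       685.7622     4,114.5735
  7     1,125.00       631.4569     4,420.1986
  8    51,125.00    26,423.7663   211,390.1301
  Σ                 32,162.6390   232,462.4223
P = 32,162.6390; Macaulay duration = 232,462.4223 / 32,162.6390 = 7.22772 years.
Modified duration = D_Mac / (1 + y) = 7.22772 / 1.086 = 6.65536 years.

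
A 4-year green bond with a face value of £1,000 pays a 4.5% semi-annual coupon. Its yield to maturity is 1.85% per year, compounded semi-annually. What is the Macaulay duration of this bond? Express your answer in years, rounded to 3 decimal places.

Periodic yield y = 0.00925. Discount each cash flow and weight by its period:
  t   CF        PV=CF/(1+0.00925)^t    t·PV
  1        22.50        22.2938        22.2938
  2        22.50        22.0895        44.1789
  3        22.50        21.8870        65.6610
  4        22.50        21.6864        86.7456
  5        22.50        21.4876       107.4382
  6        22.50        21.2907       127.7442
  7        22.50        21.0956       147.6690
  8     1,022.50       949.8899     7,599.1189
  Σ                  1,101.7204     8,200.8496
Price P = Σ PV = 1,101.7204.
Macaulay duration = Σ(t·PV) / P = 8,200.8496 / 1,101.7204 = 7.44368 half-year periods.
In years: 7.44368 / 2 = 3.72184 years.

3.722 years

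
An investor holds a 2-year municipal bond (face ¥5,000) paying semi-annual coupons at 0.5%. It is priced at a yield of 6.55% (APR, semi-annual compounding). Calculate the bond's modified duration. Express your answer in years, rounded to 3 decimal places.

Periodic yield y = 0.03275. First find Macaulay duration:
  t   CF        PV=CF/(1+0.03275)^t    t·PV
  1        12.50        12.1036        12.1036
  2        12.50        11.7198        23.4396
  3        12.50        11.3481        34.0444
  4     5,012.50     4,406.2950    17,625.1801
  Σ                  4,441.4665    17,694.7676
P = 4,441.4665; Macaulay duration = 17,694.7676 / 4,441.4665 = 3.98399 half-year periods = 1.99200 years.
Modified duration = D_Mac / (1 + y) = 1.99200 / 1.03275 = 1.92883 years.

1.929 years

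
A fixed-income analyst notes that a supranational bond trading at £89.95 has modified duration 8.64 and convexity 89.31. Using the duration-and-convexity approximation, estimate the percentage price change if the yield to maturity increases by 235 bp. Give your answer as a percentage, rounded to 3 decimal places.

Duration effect: -D_mod·Δy = -8.64 × (+0.0235) = -0.203040
Convexity effect: ½·C·(Δy)² = 0.5 × 89.31 × (0.0235)² = +0.02466072375
ΔP/P ≈ -0.203040 + 0.02466072375 = -0.17837927625
= -17.837927625%.

-17.838%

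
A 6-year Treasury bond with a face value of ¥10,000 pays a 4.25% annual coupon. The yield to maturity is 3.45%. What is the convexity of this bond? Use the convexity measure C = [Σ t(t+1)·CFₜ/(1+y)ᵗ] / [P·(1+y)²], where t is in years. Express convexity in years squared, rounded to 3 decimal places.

34.342

With y = 0.0345:
  t   CF        PV=CF/(1+0.0345)^t    t·PV        t(t+1)·PV
  1       425.00       410.8265       410.8265         821.6530
  2       425.00       397.1257       794.2513       2,382.7539
  3       425.00       383.8817     1,151.6452       4,606.5808
  4       425.00       371.0795     1,484.3180       7,421.5898
  5       425.00       358.7042     1,793.5210      10,761.1258
  6    10,425.00     8,505.3677    51,032.2062     357,225.4435
  Σ                 10,426.9853    56,666.7681     383,219.1467
P = 10,426.9853.
Convexity = Σ t(t+1)·PV / [P·(1+y)²] = 383,219.1467 / (10,426.9853 × 1.070190) = 34.34215.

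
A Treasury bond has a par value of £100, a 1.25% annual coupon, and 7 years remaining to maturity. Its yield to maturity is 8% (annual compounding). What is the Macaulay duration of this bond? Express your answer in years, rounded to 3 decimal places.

Periodic yield y = 0.08. Discount each cash flow and weight by its year:
  t   CF        PV=CF/(1+0.08)^t    t·PV
  1         1.25         1.1574         1.1574
  2         1.25         1.0717         2.1433
  3         1.25         0.9923         2.9769
  4         1.25         0.9188         3.6751
  5         1.25         0.8507         4.2536
  6         1.25         0.7877         4.7263
  7       101.25        59.0784       413.5488
  Σ                     64.8570       432.4815
Price P = Σ PV = 64.8570.
Macaulay duration = Σ(t·PV) / P = 432.4815 / 64.8570 = 6.66823 years.

6.668 years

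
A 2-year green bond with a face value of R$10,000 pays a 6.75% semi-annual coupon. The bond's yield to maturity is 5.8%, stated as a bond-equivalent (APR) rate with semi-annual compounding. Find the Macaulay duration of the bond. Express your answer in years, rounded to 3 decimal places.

1.905 years

Periodic yield y = 0.029. Discount each cash flow and weight by its period:
  t   CF        PV=CF/(1+0.029)^t    t·PV
  1       337.50       327.9883       327.9883
  2       337.50       318.7447       637.4895
  3       337.50       309.7617       929.2850
  4    10,337.50     9,220.4905    36,881.9619
  Σ                 10,176.9852    38,776.7247
Price P = Σ PV = 10,176.9852.
Macaulay duration = Σ(t·PV) / P = 38,776.7247 / 10,176.9852 = 3.81024 half-year periods.
In years: 3.81024 / 2 = 1.90512 years.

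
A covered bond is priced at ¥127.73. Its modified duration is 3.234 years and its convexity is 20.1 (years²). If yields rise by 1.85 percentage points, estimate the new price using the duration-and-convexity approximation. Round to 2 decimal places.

Duration effect: -D_mod·Δy = -3.234 × (+0.0185) = -0.059829
Convexity effect: ½·C·(Δy)² = 0.5 × 20.1 × (0.0185)² = +0.0034396125
ΔP/P ≈ -0.059829 + 0.0034396125 = -0.0563893875
New price ≈ 127.73 × (1 - 0.0563893875) = 120.527383534625.

¥120.53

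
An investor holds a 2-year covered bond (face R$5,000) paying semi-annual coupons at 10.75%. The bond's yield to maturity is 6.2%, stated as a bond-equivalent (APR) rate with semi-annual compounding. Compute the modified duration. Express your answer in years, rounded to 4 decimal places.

1.8028 years

Periodic yield y = 0.031. First find Macaulay duration:
  t   CF        PV=CF/(1+0.031)^t    t·PV
  1       268.75       260.6693       260.6693
  2       268.75       252.8315       505.6630
  3       268.75       245.2294       735.6881
  4     5,268.75     4,663.0807    18,652.3228
  Σ                  5,421.8108    20,154.3431
P = 5,421.8108; Macaulay duration = 20,154.3431 / 5,421.8108 = 3.71727 half-year periods = 1.85864 years.
Modified duration = D_Mac / (1 + y) = 1.85864 / 1.031 = 1.80275 years.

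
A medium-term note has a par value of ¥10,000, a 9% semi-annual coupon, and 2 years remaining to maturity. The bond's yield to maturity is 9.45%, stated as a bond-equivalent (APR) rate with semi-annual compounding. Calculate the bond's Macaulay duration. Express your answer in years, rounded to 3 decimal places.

Periodic yield y = 0.04725. Discount each cash flow and weight by its period:
  t   CF        PV=CF/(1+0.04725)^t    t·PV
  1       450.00       429.6968       429.6968
  2       450.00       410.3097       820.6194
  3       450.00       391.7973     1,175.3918
  4    10,450.00     8,687.9000    34,751.6001
  Σ                  9,919.7038    37,177.3081
Price P = Σ PV = 9,919.7038.
Macaulay duration = Σ(t·PV) / P = 37,177.3081 / 9,919.7038 = 3.74782 half-year periods.
In years: 3.74782 / 2 = 1.87391 years.

1.874 years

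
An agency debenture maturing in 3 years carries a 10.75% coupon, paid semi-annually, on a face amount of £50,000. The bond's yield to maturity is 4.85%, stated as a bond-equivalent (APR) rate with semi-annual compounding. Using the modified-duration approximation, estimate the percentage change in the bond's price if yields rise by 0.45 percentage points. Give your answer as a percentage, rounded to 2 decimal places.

-1.17%

Periodic yield y = 0.02425. Modified duration first:
  t   CF        PV=CF/(1+0.02425)^t    t·PV
  1     2,687.50     2,623.8711     2,623.8711
  2     2,687.50     2,561.7487     5,123.4974
  3     2,687.50     2,501.0971     7,503.2913
  4     2,687.50     2,441.8815     9,767.5260
  5     2,687.50     2,384.0678    11,920.3392
  6    52,687.50    45,632.2367   273,793.4200
  Σ                 58,144.9029   310,731.9450
P = 58,144.9029; D_Mac = 5.34410 half-year periods = 2.67205 yrs; D_mod = 2.67205/(1+0.02425) = 2.60878 yrs.
ΔP/P ≈ -D_mod · Δy = -2.60878 × (+0.0045) = -0.011740 = -1.1740%.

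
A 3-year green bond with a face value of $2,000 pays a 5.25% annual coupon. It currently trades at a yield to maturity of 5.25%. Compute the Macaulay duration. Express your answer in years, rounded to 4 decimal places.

Periodic yield y = 0.0525. Discount each cash flow and weight by its year:
  t   CF        PV=CF/(1+0.0525)^t    t·PV
  1       105.00        99.7625        99.7625
  2       105.00        94.7862       189.5724
  3     2,105.00     1,805.4513     5,416.3540
  Σ                  2,000.0000     5,705.6889
Price P = Σ PV = 2,000.0000.
Macaulay duration = Σ(t·PV) / P = 5,705.6889 / 2,000.0000 = 2.85284 years.

2.8528 years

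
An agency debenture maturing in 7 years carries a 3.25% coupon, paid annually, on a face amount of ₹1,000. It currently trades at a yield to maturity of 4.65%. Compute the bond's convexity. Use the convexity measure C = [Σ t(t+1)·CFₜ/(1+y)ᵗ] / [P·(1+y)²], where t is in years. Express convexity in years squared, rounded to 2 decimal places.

44.76

With y = 0.0465:
  t   CF        PV=CF/(1+0.0465)^t    t·PV        t(t+1)·PV
  1        32.50        31.0559        31.0559          62.1118
  2        32.50        29.6760        59.3519         178.0558
  3        32.50        28.3574        85.0721         340.2882
  4        32.50        27.0973       108.3893         541.9465
  5        32.50        25.8933       129.4664         776.7986
  6        32.50        24.7427       148.4565       1,039.1955
  7     1,032.50       751.1306     5,257.9139      42,063.3113
  Σ                    917.9531     5,819.7060      45,001.7078
P = 917.9531.
Convexity = Σ t(t+1)·PV / [P·(1+y)²] = 45,001.7078 / (917.9531 × 1.095162) = 44.76412.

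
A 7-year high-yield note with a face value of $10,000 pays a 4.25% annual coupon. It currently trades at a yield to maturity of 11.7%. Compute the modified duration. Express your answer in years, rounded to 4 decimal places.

Periodic yield y = 0.117. First find Macaulay duration:
  t   CF        PV=CF/(1+0.117)^t    t·PV
  1       425.00       380.4834       380.4834
  2       425.00       340.6298       681.2595
  3       425.00       304.9505       914.8516
  4       425.00       273.0085     1,092.0342
  5       425.00       244.4123     1,222.0615
  6       425.00       218.8114     1,312.8682
  7    10,425.00     4,805.1157    33,635.8101
  Σ                  6,567.4117    39,239.3686
P = 6,567.4117; Macaulay duration = 39,239.3686 / 6,567.4117 = 5.97486 years.
Modified duration = D_Mac / (1 + y) = 5.97486 / 1.117 = 5.34902 years.

5.3490 years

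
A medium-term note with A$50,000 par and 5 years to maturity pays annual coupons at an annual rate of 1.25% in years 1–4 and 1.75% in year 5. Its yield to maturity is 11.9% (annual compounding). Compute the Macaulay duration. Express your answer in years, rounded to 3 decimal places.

4.837 years

Periodic yield y = 0.119. Discount each cash flow and weight by its year:
  t   CF        PV=CF/(1+0.119)^t    t·PV
  1       625.00       558.5344       558.5344
  2       625.00       499.1371       998.2742
  3       625.00       446.0564     1,338.1691
  4       625.00       398.6205     1,594.4822
  5    50,875.00    28,997.0615   144,985.3075
  Σ                 30,899.4099   149,474.7674
Price P = Σ PV = 30,899.4099.
Macaulay duration = Σ(t·PV) / P = 149,474.7674 / 30,899.4099 = 4.83746 years.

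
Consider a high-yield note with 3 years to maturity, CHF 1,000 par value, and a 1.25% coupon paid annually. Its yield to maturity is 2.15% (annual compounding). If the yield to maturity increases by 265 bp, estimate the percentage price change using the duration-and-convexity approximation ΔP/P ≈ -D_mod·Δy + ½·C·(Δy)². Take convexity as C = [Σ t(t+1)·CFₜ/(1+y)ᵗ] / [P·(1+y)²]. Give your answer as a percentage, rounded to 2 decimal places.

-7.29%

With y = 0.0215:
  t   CF        PV=CF/(1+0.0215)^t    t·PV        t(t+1)·PV
  1        12.50        12.2369        12.2369          24.4738
  2        12.50        11.9794        23.9587          71.8761
  3     1,012.50       949.9044     2,849.7133      11,398.8533
  Σ                    974.1207     2,885.9089      11,495.2032
P = 974.1207; D_Mac = 2.96258 yrs; D_mod = 2.90022 yrs; C = 11.30908.
Duration effect: -2.90022 × (+0.0265) = -0.076856
Convexity effect: 0.5 × 11.30908 × (0.0265)² = +0.0039709
ΔP/P ≈ -0.076856 + 0.0039709 = -0.072885 = -7.2885%.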